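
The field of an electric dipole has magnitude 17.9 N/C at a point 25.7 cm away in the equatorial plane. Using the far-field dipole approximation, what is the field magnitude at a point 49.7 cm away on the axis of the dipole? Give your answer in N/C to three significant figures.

E ≈ 4.95 N/C

Dipole fields scale as 1/r³ in the far field.
The axial field is twice the equatorial field at the same r, so the geometry factor is 2/1.
E₂ = E₁ · (2/1) · (r₁/r₂)³ = 17.9 · 2 · (25.7/49.7)³.
(r₁/r₂)³ = (0.5171)³ = 0.1383.
E₂ ≈ 4.950 N/C.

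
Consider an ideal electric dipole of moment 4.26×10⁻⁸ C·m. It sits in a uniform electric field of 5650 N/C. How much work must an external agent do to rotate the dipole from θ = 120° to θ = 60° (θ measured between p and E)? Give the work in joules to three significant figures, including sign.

W_ext = ΔU = U(θ₂) − U(θ₁) = −pE cosθ₂ − (−pE cosθ₁) = pE(cosθ₁ − cosθ₂).
W = (4.26×10⁻⁸)(5650)·(cos120° − cos60°) = (2.407×10⁻⁴)·(-1.0000) = -2.407×10⁻⁴ J.

W ≈ -2.41×10⁻⁴ J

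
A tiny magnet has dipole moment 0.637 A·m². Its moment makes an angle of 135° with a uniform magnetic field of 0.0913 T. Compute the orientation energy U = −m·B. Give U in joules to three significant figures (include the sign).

U ≈ 0.0411 J

U = −m·B = −mB cosθ.
U = −(0.637)(0.0913)·cos135° = 0.04112 J.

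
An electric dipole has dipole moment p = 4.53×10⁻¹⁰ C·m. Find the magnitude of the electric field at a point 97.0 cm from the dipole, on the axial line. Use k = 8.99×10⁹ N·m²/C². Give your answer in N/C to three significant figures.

E ≈ 8.92 N/C

On the dipole axis E = 2kp/r³.
E = 2·(8.99×10⁹)(4.53×10⁻¹⁰) / (0.970)³ = 8.924 N/C.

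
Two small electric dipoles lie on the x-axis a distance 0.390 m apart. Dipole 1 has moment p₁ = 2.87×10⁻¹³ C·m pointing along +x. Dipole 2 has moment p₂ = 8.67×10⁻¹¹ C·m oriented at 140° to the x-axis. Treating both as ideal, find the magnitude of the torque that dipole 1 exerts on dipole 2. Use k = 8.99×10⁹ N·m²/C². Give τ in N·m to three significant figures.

τ ≈ 4.85×10⁻¹² N·m

The second dipole sits on the axis of the first, so the field there is axial: E₁ = 2kp₁/r³ along +x.
E₁ = 2(8.99×10⁹)(2.87×10⁻¹³)/(0.390)³ = 0.08699 N/C.
Torque on the second dipole: τ = p₂ E₁ sinθ.
τ = (8.67×10⁻¹¹)(0.08699)·sin140° = 4.848×10⁻¹² N·m.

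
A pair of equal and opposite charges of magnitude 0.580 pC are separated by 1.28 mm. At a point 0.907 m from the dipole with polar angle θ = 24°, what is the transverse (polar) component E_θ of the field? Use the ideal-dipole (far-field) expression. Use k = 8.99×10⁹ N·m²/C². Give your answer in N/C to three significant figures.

E_θ ≈ 3.64×10⁻⁶ N/C

Dipole moment p = qd = (5.80×10⁻¹³ C)(0.00128 m) = 7.424×10⁻¹⁶ C·m.
For a dipole, E_θ = (kp sinθ)/r³.
kp/r³ = (8.99×10⁹)(7.424×10⁻¹⁶)/(0.907)³ = 8.945×10⁻⁶ N/C.
E_θ = 8.945×10⁻⁶·sin24° = 3.638×10⁻⁶ N/C.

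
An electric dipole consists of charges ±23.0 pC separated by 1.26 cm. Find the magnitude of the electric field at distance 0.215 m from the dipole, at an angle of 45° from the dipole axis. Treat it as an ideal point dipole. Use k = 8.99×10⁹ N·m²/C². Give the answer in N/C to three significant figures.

E ≈ 0.414 N/C

Dipole moment p = qd = (2.30×10⁻¹¹ C)(0.0126 m) = 2.898×10⁻¹³ C·m.
At angle θ the dipole field magnitude is E = (kp/r³)·√(1 + 3cos²θ).
kp/r³ = (8.99×10⁹)(2.898×10⁻¹³) / (0.215)³ = 0.2621 N/C.
√(1 + 3cos²45°) = √(1 + 3·0.5000) = √2.5000 ≈ 1.5811.
E ≈ 0.2621 × 1.581 = 0.4145 N/C.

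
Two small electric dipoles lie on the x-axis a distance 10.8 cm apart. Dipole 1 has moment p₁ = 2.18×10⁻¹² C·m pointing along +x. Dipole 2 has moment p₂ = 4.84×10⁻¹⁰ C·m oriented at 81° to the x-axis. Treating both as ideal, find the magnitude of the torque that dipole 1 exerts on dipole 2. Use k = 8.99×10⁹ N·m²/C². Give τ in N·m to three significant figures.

The second dipole sits on the axis of the first, so the field there is axial: E₁ = 2kp₁/r³ along +x.
E₁ = 2(8.99×10⁹)(2.18×10⁻¹²)/(0.108)³ = 31.12 N/C.
Torque on the second dipole: τ = p₂ E₁ sinθ.
τ = (4.84×10⁻¹⁰)(31.12)·sin81° = 1.487×10⁻⁸ N·m.

τ ≈ 1.49×10⁻⁸ N·m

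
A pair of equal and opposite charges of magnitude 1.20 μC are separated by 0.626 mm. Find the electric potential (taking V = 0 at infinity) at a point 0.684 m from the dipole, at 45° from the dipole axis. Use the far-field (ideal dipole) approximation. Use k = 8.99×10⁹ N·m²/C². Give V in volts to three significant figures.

V ≈ 10.2 V

Dipole moment p = qd = (1.20×10⁻⁶ C)(6.26×10⁻⁴ m) = 7.512×10⁻¹⁰ C·m.
The dipole potential is V = kp cosθ / r².
V = (8.99×10⁹)(7.512×10⁻¹⁰)·cos45° / (0.684)² = 10.21 V.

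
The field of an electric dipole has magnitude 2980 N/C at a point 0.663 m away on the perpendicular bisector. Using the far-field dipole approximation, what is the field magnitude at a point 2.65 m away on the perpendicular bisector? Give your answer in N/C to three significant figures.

E ≈ 46.7 N/C

Dipole fields scale as 1/r³ in the far field; the geometry is the same at both points.
E₂ = E₁ · (r₁/r₂)³ = 2980 · (0.663/2.65)³.
(r₁/r₂)³ = (0.2502)³ = 0.01566.
E₂ ≈ 46.67 N/C.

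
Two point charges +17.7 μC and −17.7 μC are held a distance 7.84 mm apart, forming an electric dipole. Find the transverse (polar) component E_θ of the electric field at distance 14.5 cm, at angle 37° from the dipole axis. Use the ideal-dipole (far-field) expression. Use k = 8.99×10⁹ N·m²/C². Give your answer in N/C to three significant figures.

Dipole moment p = qd = (1.77×10⁻⁵ C)(0.00784 m) = 1.388×10⁻⁷ C·m.
For a dipole, E_θ = (kp sinθ)/r³.
kp/r³ = (8.99×10⁹)(1.388×10⁻⁷)/(0.145)³ = 4.093×10⁵ N/C.
E_θ = 4.093×10⁵·sin37° = 2.463×10⁵ N/C.

E_θ ≈ 2.46×10⁵ N/C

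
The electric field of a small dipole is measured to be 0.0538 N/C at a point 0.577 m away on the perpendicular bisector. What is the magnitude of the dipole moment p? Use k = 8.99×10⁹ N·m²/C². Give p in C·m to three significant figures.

In the equatorial plane E = kp/r³, so p = Er³/(k).
p = (0.0538)·(0.577)³ / (8.99×10⁹) = 1.150×10⁻¹² C·m.

p ≈ 1.15×10⁻¹² C·m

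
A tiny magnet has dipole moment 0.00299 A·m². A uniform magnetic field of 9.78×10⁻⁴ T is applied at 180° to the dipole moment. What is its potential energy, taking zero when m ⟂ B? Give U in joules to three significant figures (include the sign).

U ≈ 2.92×10⁻⁶ J

U = −m·B = −mB cosθ.
U = −(0.00299)(9.78×10⁻⁴)·cos180° = 2.924×10⁻⁶ J.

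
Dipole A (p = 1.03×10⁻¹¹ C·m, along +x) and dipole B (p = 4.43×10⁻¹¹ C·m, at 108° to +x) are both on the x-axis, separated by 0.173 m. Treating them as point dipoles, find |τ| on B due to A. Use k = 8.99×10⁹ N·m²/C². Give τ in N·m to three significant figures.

The second dipole sits on the axis of the first, so the field there is axial: E₁ = 2kp₁/r³ along +x.
E₁ = 2(8.99×10⁹)(1.03×10⁻¹¹)/(0.173)³ = 35.77 N/C.
Torque on the second dipole: τ = p₂ E₁ sinθ.
τ = (4.43×10⁻¹¹)(35.77)·sin108° = 1.507×10⁻⁹ N·m.

τ ≈ 1.51×10⁻⁹ N·m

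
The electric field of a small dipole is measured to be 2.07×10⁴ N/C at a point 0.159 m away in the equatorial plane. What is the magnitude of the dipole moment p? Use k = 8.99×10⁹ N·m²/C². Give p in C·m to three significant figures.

p ≈ 9.26×10⁻⁹ C·m

In the equatorial plane E = kp/r³, so p = Er³/(k).
p = (2.07×10⁴)·(0.159)³ / (8.99×10⁹) = 9.256×10⁻⁹ C·m.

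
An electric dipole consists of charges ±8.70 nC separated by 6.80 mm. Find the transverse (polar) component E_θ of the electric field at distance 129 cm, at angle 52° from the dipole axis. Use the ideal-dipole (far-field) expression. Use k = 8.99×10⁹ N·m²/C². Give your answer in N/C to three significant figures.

E_θ ≈ 0.195 N/C

Dipole moment p = qd = (8.70×10⁻⁹ C)(0.00680 m) = 5.916×10⁻¹¹ C·m.
For a dipole, E_θ = (kp sinθ)/r³.
kp/r³ = (8.99×10⁹)(5.916×10⁻¹¹)/(1.29)³ = 0.2478 N/C.
E_θ = 0.2478·sin52° = 0.1952 N/C.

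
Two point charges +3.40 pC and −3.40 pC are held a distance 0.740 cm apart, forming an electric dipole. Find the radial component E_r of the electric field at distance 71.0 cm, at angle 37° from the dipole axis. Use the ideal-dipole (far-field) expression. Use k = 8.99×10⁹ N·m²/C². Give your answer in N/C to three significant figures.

Dipole moment p = qd = (3.40×10⁻¹² C)(0.00740 m) = 2.516×10⁻¹⁴ C·m.
For a dipole, E_r = (2kp cosθ)/r³.
kp/r³ = (8.99×10⁹)(2.516×10⁻¹⁴)/(0.710)³ = 6.320×10⁻⁴ N/C.
E_r = 2·6.320×10⁻⁴·cos37° = 0.001009 N/C.

E_r ≈ 0.00101 N/C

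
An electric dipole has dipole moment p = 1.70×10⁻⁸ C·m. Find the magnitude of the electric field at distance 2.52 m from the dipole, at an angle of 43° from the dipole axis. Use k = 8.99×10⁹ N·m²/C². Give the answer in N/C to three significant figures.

E ≈ 15.4 N/C

At angle θ the dipole field magnitude is E = (kp/r³)·√(1 + 3cos²θ).
kp/r³ = (8.99×10⁹)(1.70×10⁻⁸) / (2.52)³ = 9.550 N/C.
√(1 + 3cos²43°) = √(1 + 3·0.5349) = √2.6046 ≈ 1.6139.
E ≈ 9.550 × 1.614 = 15.41 N/C.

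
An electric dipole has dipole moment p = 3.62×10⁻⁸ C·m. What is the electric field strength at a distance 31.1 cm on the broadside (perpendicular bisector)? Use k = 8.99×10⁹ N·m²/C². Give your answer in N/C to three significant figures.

On the perpendicular bisector E = kp/r³ (half the axial value at the same distance).
E = (8.99×10⁹)(3.62×10⁻⁸) / (0.311)³ = 1.082×10⁴ N/C.

E ≈ 1.08×10⁴ N/C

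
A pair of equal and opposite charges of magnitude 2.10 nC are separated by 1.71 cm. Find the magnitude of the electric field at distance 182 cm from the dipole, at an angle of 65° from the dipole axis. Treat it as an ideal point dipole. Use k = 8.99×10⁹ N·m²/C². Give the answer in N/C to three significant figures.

E ≈ 0.0664 N/C

Dipole moment p = qd = (2.10×10⁻⁹ C)(0.0171 m) = 3.591×10⁻¹¹ C·m.
At angle θ the dipole field magnitude is E = (kp/r³)·√(1 + 3cos²θ).
kp/r³ = (8.99×10⁹)(3.591×10⁻¹¹) / (1.82)³ = 0.05355 N/C.
√(1 + 3cos²65°) = √(1 + 3·0.1786) = √1.5358 ≈ 1.2393.
E ≈ 0.05355 × 1.239 = 0.06636 N/C.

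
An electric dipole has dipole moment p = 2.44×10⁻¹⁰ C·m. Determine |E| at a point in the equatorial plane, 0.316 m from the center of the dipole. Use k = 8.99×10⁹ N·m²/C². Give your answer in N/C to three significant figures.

In the equatorial plane E = kp/r³.
E = (8.99×10⁹)(2.44×10⁻¹⁰) / (0.316)³ = 69.52 N/C.

E ≈ 69.5 N/C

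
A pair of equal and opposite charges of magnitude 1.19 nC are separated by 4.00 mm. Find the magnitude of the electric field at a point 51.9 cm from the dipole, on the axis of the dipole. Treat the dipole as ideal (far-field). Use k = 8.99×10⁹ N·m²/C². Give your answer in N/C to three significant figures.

Dipole moment p = qd = (1.19×10⁻⁹ C)(0.00400 m) = 4.76×10⁻¹² C·m.
On the dipole axis E = 2kp/r³.
E = 2·(8.99×10⁹)(4.76×10⁻¹²) / (0.519)³ = 0.6122 N/C.

E ≈ 0.612 N/C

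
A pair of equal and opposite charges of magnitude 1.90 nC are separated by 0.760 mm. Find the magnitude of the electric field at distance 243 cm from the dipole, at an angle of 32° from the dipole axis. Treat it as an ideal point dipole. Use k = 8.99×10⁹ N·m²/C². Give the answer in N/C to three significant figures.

E ≈ 0.00161 N/C

Dipole moment p = qd = (1.90×10⁻⁹ C)(7.60×10⁻⁴ m) = 1.444×10⁻¹² C·m.
At angle θ the dipole field magnitude is E = (kp/r³)·√(1 + 3cos²θ).
kp/r³ = (8.99×10⁹)(1.444×10⁻¹²) / (2.43)³ = 9.047×10⁻⁴ N/C.
√(1 + 3cos²32°) = √(1 + 3·0.7192) = √3.1576 ≈ 1.7770.
E ≈ 9.047×10⁻⁴ × 1.777 = 0.001608 N/C.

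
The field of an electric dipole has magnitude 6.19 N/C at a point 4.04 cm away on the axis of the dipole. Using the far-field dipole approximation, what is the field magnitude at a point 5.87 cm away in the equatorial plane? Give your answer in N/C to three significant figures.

E ≈ 1.01 N/C

Dipole fields scale as 1/r³ in the far field.
The axial field is twice the equatorial field at the same r, so the geometry factor is 1/2.
E₂ = E₁ · (1/2) · (r₁/r₂)³ = 6.19 · 0.5 · (4.04/5.87)³.
(r₁/r₂)³ = (0.6882)³ = 0.326.
E₂ ≈ 1.009 N/C.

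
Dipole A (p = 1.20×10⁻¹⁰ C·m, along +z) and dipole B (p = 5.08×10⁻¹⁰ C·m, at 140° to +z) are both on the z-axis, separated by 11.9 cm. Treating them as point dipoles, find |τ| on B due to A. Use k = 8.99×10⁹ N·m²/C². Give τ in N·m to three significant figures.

τ ≈ 4.18×10⁻⁷ N·m

The second dipole sits on the axis of the first, so the field there is axial: E₁ = 2kp₁/r³ along +z.
E₁ = 2(8.99×10⁹)(1.20×10⁻¹⁰)/(0.119)³ = 1280 N/C.
Torque on the second dipole: τ = p₂ E₁ sinθ.
τ = (5.08×10⁻¹⁰)(1280)·sin140° = 4.181×10⁻⁷ N·m.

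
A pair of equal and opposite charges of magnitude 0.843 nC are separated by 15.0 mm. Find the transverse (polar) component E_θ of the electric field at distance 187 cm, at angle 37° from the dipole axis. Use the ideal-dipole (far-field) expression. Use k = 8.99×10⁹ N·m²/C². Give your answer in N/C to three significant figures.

E_θ ≈ 0.0105 N/C

Dipole moment p = qd = (8.43×10⁻¹⁰ C)(0.0150 m) = 1.265×10⁻¹¹ C·m.
For a dipole, E_θ = (kp sinθ)/r³.
kp/r³ = (8.99×10⁹)(1.265×10⁻¹¹)/(1.87)³ = 0.01739 N/C.
E_θ = 0.01739·sin37° = 0.01047 N/C.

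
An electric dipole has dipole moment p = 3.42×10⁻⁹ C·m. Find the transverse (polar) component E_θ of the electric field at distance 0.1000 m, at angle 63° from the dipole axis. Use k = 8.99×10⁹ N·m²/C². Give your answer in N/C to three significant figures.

E_θ ≈ 2.74×10⁴ N/C

For a dipole, E_θ = (kp sinθ)/r³.
kp/r³ = (8.99×10⁹)(3.42×10⁻⁹)/(0.100)³ = 3.075×10⁴ N/C.
E_θ = 3.075×10⁴·sin63° = 2.739×10⁴ N/C.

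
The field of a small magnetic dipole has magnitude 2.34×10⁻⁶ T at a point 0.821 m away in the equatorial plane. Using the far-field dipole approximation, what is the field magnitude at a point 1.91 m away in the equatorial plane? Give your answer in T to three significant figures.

Dipole fields scale as 1/r³ in the far field; the geometry is the same at both points.
B₂ = B₁ · (r₁/r₂)³ = 2.34×10⁻⁶ · (0.821/1.91)³.
(r₁/r₂)³ = (0.4298)³ = 0.07942.
B₂ ≈ 1.858×10⁻⁷ T.

B ≈ 1.86×10⁻⁷ T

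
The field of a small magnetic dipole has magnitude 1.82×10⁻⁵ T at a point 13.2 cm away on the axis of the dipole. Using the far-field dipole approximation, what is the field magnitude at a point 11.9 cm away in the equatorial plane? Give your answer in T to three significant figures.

B ≈ 1.24×10⁻⁵ T

Dipole fields scale as 1/r³ in the far field.
The axial field is twice the equatorial field at the same r, so the geometry factor is 1/2.
B₂ = B₁ · (1/2) · (r₁/r₂)³ = 1.82×10⁻⁵ · 0.5 · (13.2/11.9)³.
(r₁/r₂)³ = (1.109)³ = 1.365.
B₂ ≈ 1.242×10⁻⁵ T.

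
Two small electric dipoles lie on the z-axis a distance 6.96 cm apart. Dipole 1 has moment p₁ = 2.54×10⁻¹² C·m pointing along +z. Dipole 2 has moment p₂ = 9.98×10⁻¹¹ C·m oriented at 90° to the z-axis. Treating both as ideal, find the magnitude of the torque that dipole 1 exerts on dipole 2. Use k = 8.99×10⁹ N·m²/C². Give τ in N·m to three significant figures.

τ ≈ 1.35×10⁻⁸ N·m

The second dipole sits on the axis of the first, so the field there is axial: E₁ = 2kp₁/r³ along +z.
E₁ = 2(8.99×10⁹)(2.54×10⁻¹²)/(0.0696)³ = 135.5 N/C.
Torque on the second dipole: τ = p₂ E₁ sinθ.
τ = (9.98×10⁻¹¹)(135.5)·sin90° = 1.352×10⁻⁸ N·m.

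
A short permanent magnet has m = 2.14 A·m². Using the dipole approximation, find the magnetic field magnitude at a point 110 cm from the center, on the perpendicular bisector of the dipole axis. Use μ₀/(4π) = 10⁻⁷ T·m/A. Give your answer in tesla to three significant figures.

B ≈ 1.61×10⁻⁷ T

In the equatorial plane B = (μ₀/4π)·m/r³ (half the axial value).
B = (10⁻⁷)·(2.14) / (1.10)³ = 1.608×10⁻⁷ T.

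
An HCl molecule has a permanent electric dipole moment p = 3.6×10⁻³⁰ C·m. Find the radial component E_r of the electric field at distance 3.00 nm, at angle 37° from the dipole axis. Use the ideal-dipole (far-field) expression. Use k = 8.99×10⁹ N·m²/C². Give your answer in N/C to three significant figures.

E_r ≈ 1.91×10⁶ N/C

For a dipole, E_r = (2kp cosθ)/r³.
kp/r³ = (8.99×10⁹)(3.60×10⁻³⁰)/(3.00×10⁻⁹)³ = 1.199×10⁶ N/C.
E_r = 2·1.199×10⁶·cos37° = 1.915×10⁶ N/C.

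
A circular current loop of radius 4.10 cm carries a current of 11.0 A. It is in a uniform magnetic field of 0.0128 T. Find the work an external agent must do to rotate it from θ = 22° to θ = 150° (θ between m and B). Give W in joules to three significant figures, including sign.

W ≈ 0.00133 J

Magnetic moment m = IA = Iπa² = (11.0)·π·(0.0410)² = 0.05809 A·m².
W_ext = ΔU = −mB cosθ₂ + mB cosθ₁ = mB(cosθ₁ − cosθ₂).
W = (0.05809)(0.0128)·(cos22° − cos150°) = (7.436×10⁻⁴)·(+1.7932) = 0.001333 J.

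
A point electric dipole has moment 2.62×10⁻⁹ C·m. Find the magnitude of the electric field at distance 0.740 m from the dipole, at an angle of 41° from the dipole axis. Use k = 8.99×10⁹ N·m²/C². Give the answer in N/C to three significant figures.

At angle θ the dipole field magnitude is E = (kp/r³)·√(1 + 3cos²θ).
kp/r³ = (8.99×10⁹)(2.62×10⁻⁹) / (0.740)³ = 58.13 N/C.
√(1 + 3cos²41°) = √(1 + 3·0.5696) = √2.7088 ≈ 1.6458.
E ≈ 58.13 × 1.646 = 95.66 N/C.

E ≈ 95.7 N/C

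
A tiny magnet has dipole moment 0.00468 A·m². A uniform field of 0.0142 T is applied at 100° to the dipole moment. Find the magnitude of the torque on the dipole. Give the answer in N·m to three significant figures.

Torque on a magnetic dipole: τ = mB sinθ.
τ = (0.00468)(0.0142)·sin100° = 6.545×10⁻⁵ N·m.

τ ≈ 6.54×10⁻⁵ N·m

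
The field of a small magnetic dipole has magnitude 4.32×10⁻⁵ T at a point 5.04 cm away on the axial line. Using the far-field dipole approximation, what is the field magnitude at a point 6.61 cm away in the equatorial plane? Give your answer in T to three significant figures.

B ≈ 9.58×10⁻⁶ T

Dipole fields scale as 1/r³ in the far field.
The axial field is twice the equatorial field at the same r, so the geometry factor is 1/2.
B₂ = B₁ · (1/2) · (r₁/r₂)³ = 4.32×10⁻⁵ · 0.5 · (5.04/6.61)³.
(r₁/r₂)³ = (0.7625)³ = 0.4433.
B₂ ≈ 9.575×10⁻⁶ T.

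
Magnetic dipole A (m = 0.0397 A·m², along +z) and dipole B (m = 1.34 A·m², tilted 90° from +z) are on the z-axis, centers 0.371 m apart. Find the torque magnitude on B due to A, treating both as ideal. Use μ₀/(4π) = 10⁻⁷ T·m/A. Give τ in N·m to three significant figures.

Dipole B is on the axis of dipole A, so B₁ there is axial: B₁ = (μ₀/4π)·2m₁/r³ along +z.
B₁ = 2(10⁻⁷)(0.0397)/(0.371)³ = 1.555×10⁻⁷ T.
τ = m₂ B₁ sinθ.
τ = (1.34)(1.555×10⁻⁷)·sin90° = 2.084×10⁻⁷ N·m.

τ ≈ 2.08×10⁻⁷ N·m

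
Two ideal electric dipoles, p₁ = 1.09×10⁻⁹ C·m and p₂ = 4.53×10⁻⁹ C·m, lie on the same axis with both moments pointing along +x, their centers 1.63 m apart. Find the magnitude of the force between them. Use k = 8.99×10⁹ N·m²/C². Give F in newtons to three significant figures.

F ≈ 3.77×10⁻⁸ N

On-axis field of dipole 1 at distance r: E = 2kp₁/r³. Force on dipole 2 is F = p₂·dE/dr (gradient along axis).
dE/dr = −6kp₁/r⁴, so |F| = 6kp₁p₂/r⁴ (attractive for aligned moments).
F = 6(8.99×10⁹)(1.09×10⁻⁹)(4.53×10⁻⁹)/(1.63)⁴ = 3.773×10⁻⁸ N.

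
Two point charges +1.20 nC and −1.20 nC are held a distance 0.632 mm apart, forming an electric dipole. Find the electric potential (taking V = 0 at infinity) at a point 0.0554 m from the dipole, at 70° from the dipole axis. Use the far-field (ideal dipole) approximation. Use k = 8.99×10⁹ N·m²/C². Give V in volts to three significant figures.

Dipole moment p = qd = (1.20×10⁻⁹ C)(6.32×10⁻⁴ m) = 7.584×10⁻¹³ C·m.
The dipole potential is V = kp cosθ / r².
V = (8.99×10⁹)(7.584×10⁻¹³)·cos70° / (0.0554)² = 0.7598 V.

V ≈ 0.760 V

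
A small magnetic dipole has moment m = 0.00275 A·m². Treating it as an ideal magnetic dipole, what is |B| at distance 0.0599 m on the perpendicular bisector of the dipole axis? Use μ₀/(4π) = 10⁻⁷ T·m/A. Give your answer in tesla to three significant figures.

B ≈ 1.28×10⁻⁶ T

In the equatorial plane B = (μ₀/4π)·m/r³ (half the axial value).
B = (10⁻⁷)·(0.00275) / (0.0599)³ = 1.280×10⁻⁶ T.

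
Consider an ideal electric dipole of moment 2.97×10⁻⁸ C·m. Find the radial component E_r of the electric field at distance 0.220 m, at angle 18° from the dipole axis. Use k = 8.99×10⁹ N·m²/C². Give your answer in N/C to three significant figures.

E_r ≈ 4.77×10⁴ N/C

For a dipole, E_r = (2kp cosθ)/r³.
kp/r³ = (8.99×10⁹)(2.97×10⁻⁸)/(0.220)³ = 2.508×10⁴ N/C.
E_r = 2·2.508×10⁴·cos18° = 4.770×10⁴ N/C.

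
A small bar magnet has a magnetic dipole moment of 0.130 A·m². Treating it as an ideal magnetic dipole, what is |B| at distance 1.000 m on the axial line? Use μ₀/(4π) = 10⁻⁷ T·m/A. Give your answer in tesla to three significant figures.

B ≈ 2.60×10⁻⁸ T

On axis B = (μ₀/4π)·2m/r³.
B = 2·(10⁻⁷)·(0.130) / (1.00)³ = 2.600×10⁻⁸ T.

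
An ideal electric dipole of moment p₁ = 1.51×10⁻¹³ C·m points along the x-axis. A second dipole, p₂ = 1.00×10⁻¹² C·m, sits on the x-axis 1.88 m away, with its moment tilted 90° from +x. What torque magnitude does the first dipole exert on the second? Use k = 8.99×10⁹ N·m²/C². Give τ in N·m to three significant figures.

τ ≈ 4.09×10⁻¹⁶ N·m

The second dipole sits on the axis of the first, so the field there is axial: E₁ = 2kp₁/r³ along +x.
E₁ = 2(8.99×10⁹)(1.51×10⁻¹³)/(1.88)³ = 4.086×10⁻⁴ N/C.
Torque on the second dipole: τ = p₂ E₁ sinθ.
τ = (1.00×10⁻¹²)(4.086×10⁻⁴)·sin90° = 4.086×10⁻¹⁶ N·m.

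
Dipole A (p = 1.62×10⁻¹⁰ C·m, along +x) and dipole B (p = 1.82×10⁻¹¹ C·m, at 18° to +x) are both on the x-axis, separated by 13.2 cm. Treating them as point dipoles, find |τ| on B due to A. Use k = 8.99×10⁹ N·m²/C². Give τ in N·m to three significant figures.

The second dipole sits on the axis of the first, so the field there is axial: E₁ = 2kp₁/r³ along +x.
E₁ = 2(8.99×10⁹)(1.62×10⁻¹⁰)/(0.132)³ = 1266 N/C.
Torque on the second dipole: τ = p₂ E₁ sinθ.
τ = (1.82×10⁻¹¹)(1266)·sin18° = 7.123×10⁻⁹ N·m.

τ ≈ 7.12×10⁻⁹ N·m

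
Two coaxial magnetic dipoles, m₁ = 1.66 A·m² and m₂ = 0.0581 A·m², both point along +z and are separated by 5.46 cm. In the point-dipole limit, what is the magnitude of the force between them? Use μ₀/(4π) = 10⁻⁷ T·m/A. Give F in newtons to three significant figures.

F ≈ 0.00651 N

On-axis B of dipole 1: B = (μ₀/4π)·2m₁/r³. Force on dipole 2: F = m₂·dB/dr.
dB/dr = −(μ₀/4π)·6m₁/r⁴, so |F| = (μ₀/4π)·6m₁m₂/r⁴.
F = 6(10⁻⁷)(1.66)(0.0581)/(0.0546)⁴ = 0.006511 N.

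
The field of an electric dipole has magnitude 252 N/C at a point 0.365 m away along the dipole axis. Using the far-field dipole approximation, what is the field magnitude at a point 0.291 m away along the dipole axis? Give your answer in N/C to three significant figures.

E ≈ 497 N/C

Dipole fields scale as 1/r³ in the far field; the geometry is the same at both points.
E₂ = E₁ · (r₁/r₂)³ = 252 · (0.365/0.291)³.
(r₁/r₂)³ = (1.254)³ = 1.973.
E₂ ≈ 497.3 N/C.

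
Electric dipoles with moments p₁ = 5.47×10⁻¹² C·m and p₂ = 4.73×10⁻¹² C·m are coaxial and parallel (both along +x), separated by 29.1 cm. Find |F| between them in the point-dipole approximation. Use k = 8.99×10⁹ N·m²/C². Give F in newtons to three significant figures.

F ≈ 1.95×10⁻¹⁰ N

On-axis field of dipole 1 at distance r: E = 2kp₁/r³. Force on dipole 2 is F = p₂·dE/dr (gradient along axis).
dE/dr = −6kp₁/r⁴, so |F| = 6kp₁p₂/r⁴ (attractive for aligned moments).
F = 6(8.99×10⁹)(5.47×10⁻¹²)(4.73×10⁻¹²)/(0.291)⁴ = 1.946×10⁻¹⁰ N.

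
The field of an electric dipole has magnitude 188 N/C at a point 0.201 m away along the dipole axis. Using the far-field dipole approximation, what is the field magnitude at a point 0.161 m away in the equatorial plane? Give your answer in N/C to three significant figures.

Dipole fields scale as 1/r³ in the far field.
The axial field is twice the equatorial field at the same r, so the geometry factor is 1/2.
E₂ = E₁ · (1/2) · (r₁/r₂)³ = 188 · 0.5 · (0.201/0.161)³.
(r₁/r₂)³ = (1.248)³ = 1.946.
E₂ ≈ 182.9 N/C.

E ≈ 183 N/C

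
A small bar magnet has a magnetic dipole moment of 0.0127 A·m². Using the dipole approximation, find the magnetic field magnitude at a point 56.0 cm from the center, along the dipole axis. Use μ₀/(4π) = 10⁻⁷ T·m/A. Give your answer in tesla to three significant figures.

On axis B = (μ₀/4π)·2m/r³.
B = 2·(10⁻⁷)·(0.0127) / (0.560)³ = 1.446×10⁻⁸ T.

B ≈ 1.45×10⁻⁸ T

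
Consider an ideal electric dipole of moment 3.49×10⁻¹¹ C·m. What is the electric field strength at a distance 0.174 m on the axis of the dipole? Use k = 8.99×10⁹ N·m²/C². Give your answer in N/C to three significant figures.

On the dipole axis E = 2kp/r³.
E = 2·(8.99×10⁹)(3.49×10⁻¹¹) / (0.174)³ = 119.1 N/C.

E ≈ 119 N/C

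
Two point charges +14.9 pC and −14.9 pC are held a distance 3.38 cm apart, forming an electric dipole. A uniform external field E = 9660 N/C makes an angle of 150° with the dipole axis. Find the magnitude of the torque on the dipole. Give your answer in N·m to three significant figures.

τ ≈ 2.43×10⁻⁹ N·m

Dipole moment p = qd = (1.49×10⁻¹¹ C)(0.0338 m) = 5.036×10⁻¹³ C·m.
Torque on an electric dipole: τ = pE sinθ.
τ = (5.036×10⁻¹³)(9660)·sin150° = 2.432×10⁻⁹ N·m.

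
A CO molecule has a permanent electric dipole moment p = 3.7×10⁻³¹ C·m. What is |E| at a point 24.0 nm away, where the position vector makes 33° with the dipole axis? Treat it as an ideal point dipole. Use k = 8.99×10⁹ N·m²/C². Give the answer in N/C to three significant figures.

E ≈ 424 N/C

At angle θ the dipole field magnitude is E = (kp/r³)·√(1 + 3cos²θ).
kp/r³ = (8.99×10⁹)(3.70×10⁻³¹) / (2.40×10⁻⁸)³ = 240.6 N/C.
√(1 + 3cos²33°) = √(1 + 3·0.7034) = √3.1101 ≈ 1.7635.
E ≈ 240.6 × 1.764 = 424.3 N/C.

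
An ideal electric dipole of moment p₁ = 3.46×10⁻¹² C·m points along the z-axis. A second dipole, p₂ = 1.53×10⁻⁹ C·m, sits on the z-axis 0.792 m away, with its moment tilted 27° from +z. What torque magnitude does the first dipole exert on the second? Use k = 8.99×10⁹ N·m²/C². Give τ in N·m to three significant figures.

τ ≈ 8.70×10⁻¹¹ N·m

The second dipole sits on the axis of the first, so the field there is axial: E₁ = 2kp₁/r³ along +z.
E₁ = 2(8.99×10⁹)(3.46×10⁻¹²)/(0.792)³ = 0.1252 N/C.
Torque on the second dipole: τ = p₂ E₁ sinθ.
τ = (1.53×10⁻⁹)(0.1252)·sin27° = 8.698×10⁻¹¹ N·m.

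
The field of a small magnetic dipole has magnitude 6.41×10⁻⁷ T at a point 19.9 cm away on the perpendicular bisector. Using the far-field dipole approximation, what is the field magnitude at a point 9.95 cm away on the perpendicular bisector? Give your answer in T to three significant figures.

Dipole fields scale as 1/r³ in the far field; the geometry is the same at both points.
B₂ = B₁ · (r₁/r₂)³ = 6.41×10⁻⁷ · (19.9/9.95)³.
(r₁/r₂)³ = (2)³ = 8.
B₂ ≈ 5.128×10⁻⁶ T.

B ≈ 5.13×10⁻⁶ T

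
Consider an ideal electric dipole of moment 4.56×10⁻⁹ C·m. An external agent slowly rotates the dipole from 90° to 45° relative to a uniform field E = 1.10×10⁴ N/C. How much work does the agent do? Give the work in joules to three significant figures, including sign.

W_ext = ΔU = U(θ₂) − U(θ₁) = −pE cosθ₂ − (−pE cosθ₁) = pE(cosθ₁ − cosθ₂).
W = (4.56×10⁻⁹)(1.10×10⁴)·(cos90° − cos45°) = (5.016×10⁻⁵)·(-0.7071) = -3.547×10⁻⁵ J.

W ≈ -3.55×10⁻⁵ J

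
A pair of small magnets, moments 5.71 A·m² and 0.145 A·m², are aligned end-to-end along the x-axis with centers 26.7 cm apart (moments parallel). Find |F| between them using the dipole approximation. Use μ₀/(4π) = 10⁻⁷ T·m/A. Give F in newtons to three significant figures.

On-axis B of dipole 1: B = (μ₀/4π)·2m₁/r³. Force on dipole 2: F = m₂·dB/dr.
dB/dr = −(μ₀/4π)·6m₁/r⁴, so |F| = (μ₀/4π)·6m₁m₂/r⁴.
F = 6(10⁻⁷)(5.71)(0.145)/(0.267)⁴ = 9.775×10⁻⁵ N.

F ≈ 9.77×10⁻⁵ N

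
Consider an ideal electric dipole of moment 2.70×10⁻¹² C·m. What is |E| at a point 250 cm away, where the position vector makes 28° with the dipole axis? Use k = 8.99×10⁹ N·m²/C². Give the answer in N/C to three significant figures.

At angle θ the dipole field magnitude is E = (kp/r³)·√(1 + 3cos²θ).
kp/r³ = (8.99×10⁹)(2.70×10⁻¹²) / (2.50)³ = 0.001553 N/C.
√(1 + 3cos²28°) = √(1 + 3·0.7796) = √3.3388 ≈ 1.8272.
E ≈ 0.001553 × 1.827 = 0.002839 N/C.

E ≈ 0.00284 N/C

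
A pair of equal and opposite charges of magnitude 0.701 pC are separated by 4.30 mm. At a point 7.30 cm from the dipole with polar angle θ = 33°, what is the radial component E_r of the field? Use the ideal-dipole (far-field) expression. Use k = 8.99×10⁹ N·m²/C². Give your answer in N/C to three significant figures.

Dipole moment p = qd = (7.01×10⁻¹³ C)(0.00430 m) = 3.014×10⁻¹⁵ C·m.
For a dipole, E_r = (2kp cosθ)/r³.
kp/r³ = (8.99×10⁹)(3.014×10⁻¹⁵)/(0.0730)³ = 0.06965 N/C.
E_r = 2·0.06965·cos33° = 0.1168 N/C.

E_r ≈ 0.117 N/C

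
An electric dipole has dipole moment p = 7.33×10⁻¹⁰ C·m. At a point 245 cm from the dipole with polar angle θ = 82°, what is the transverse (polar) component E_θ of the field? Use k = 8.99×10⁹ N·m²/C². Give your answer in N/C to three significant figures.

E_θ ≈ 0.444 N/C

For a dipole, E_θ = (kp sinθ)/r³.
kp/r³ = (8.99×10⁹)(7.33×10⁻¹⁰)/(2.45)³ = 0.4481 N/C.
E_θ = 0.4481·sin82° = 0.4437 N/C.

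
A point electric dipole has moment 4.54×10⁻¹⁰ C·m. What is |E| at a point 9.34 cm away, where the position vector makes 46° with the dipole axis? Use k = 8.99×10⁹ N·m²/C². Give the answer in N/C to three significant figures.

At angle θ the dipole field magnitude is E = (kp/r³)·√(1 + 3cos²θ).
kp/r³ = (8.99×10⁹)(4.54×10⁻¹⁰) / (0.0934)³ = 5009 N/C.
√(1 + 3cos²46°) = √(1 + 3·0.4826) = √2.4477 ≈ 1.5645.
E ≈ 5009 × 1.564 = 7837 N/C.

E ≈ 7840 N/C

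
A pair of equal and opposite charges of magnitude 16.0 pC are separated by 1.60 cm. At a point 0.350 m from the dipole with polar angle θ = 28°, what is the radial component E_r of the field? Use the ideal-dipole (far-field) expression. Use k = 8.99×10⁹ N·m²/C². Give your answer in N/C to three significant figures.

Dipole moment p = qd = (1.60×10⁻¹¹ C)(0.0160 m) = 2.56×10⁻¹³ C·m.
For a dipole, E_r = (2kp cosθ)/r³.
kp/r³ = (8.99×10⁹)(2.56×10⁻¹³)/(0.350)³ = 0.05368 N/C.
E_r = 2·0.05368·cos28° = 0.09479 N/C.

E_r ≈ 0.0948 N/C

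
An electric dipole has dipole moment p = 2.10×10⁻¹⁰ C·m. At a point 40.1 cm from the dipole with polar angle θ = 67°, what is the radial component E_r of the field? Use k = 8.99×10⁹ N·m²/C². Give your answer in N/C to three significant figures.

For a dipole, E_r = (2kp cosθ)/r³.
kp/r³ = (8.99×10⁹)(2.10×10⁻¹⁰)/(0.401)³ = 29.28 N/C.
E_r = 2·29.28·cos67° = 22.88 N/C.

E_r ≈ 22.9 N/C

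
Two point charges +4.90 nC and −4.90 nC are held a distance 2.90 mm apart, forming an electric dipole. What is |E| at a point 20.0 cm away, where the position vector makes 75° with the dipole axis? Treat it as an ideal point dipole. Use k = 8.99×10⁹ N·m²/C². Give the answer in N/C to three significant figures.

E ≈ 17.5 N/C

Dipole moment p = qd = (4.90×10⁻⁹ C)(0.00290 m) = 1.421×10⁻¹¹ C·m.
At angle θ the dipole field magnitude is E = (kp/r³)·√(1 + 3cos²θ).
kp/r³ = (8.99×10⁹)(1.421×10⁻¹¹) / (0.200)³ = 15.97 N/C.
√(1 + 3cos²75°) = √(1 + 3·0.0670) = √1.2010 ≈ 1.0959.
E ≈ 15.97 × 1.096 = 17.50 N/C.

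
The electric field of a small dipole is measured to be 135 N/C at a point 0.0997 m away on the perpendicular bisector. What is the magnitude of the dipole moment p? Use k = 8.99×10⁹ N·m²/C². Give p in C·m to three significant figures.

p ≈ 1.49×10⁻¹¹ C·m

In the equatorial plane E = kp/r³, so p = Er³/(k).
p = (135)·(0.0997)³ / (8.99×10⁹) = 1.488×10⁻¹¹ C·m.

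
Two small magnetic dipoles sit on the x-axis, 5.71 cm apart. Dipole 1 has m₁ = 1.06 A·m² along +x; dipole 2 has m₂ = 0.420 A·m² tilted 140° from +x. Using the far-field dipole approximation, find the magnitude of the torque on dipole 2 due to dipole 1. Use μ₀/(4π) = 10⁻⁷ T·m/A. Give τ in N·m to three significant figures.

τ ≈ 3.07×10⁻⁴ N·m

Dipole B is on the axis of dipole A, so B₁ there is axial: B₁ = (μ₀/4π)·2m₁/r³ along +x.
B₁ = 2(10⁻⁷)(1.06)/(0.0571)³ = 0.001139 T.
τ = m₂ B₁ sinθ.
τ = (0.420)(0.001139)·sin140° = 3.074×10⁻⁴ N·m.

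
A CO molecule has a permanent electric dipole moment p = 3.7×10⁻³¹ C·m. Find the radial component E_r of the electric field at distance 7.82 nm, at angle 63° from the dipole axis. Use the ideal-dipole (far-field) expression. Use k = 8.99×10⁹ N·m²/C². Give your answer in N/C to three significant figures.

For a dipole, E_r = (2kp cosθ)/r³.
kp/r³ = (8.99×10⁹)(3.70×10⁻³¹)/(7.82×10⁻⁹)³ = 6956 N/C.
E_r = 2·6956·cos63° = 6316 N/C.

E_r ≈ 6320 N/C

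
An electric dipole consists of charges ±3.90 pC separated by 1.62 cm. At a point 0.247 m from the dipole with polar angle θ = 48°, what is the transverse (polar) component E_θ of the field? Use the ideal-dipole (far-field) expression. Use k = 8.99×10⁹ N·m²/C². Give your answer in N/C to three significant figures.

E_θ ≈ 0.0280 N/C

Dipole moment p = qd = (3.90×10⁻¹² C)(0.0162 m) = 6.318×10⁻¹⁴ C·m.
For a dipole, E_θ = (kp sinθ)/r³.
kp/r³ = (8.99×10⁹)(6.318×10⁻¹⁴)/(0.247)³ = 0.03769 N/C.
E_θ = 0.03769·sin48° = 0.02801 N/C.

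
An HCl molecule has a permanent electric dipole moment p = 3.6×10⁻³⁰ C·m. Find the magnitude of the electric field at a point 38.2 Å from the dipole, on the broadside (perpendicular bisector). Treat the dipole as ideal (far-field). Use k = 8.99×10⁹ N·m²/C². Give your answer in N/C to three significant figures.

On the perpendicular bisector E = kp/r³ (half the axial value at the same distance).
E = (8.99×10⁹)(3.60×10⁻³⁰) / (3.82×10⁻⁹)³ = 5.806×10⁵ N/C.

E ≈ 5.81×10⁵ N/C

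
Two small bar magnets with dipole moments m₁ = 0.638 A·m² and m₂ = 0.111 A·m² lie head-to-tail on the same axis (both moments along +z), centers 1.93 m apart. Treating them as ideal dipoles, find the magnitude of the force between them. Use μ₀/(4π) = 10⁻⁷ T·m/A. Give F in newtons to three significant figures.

F ≈ 3.06×10⁻⁹ N

On-axis B of dipole 1: B = (μ₀/4π)·2m₁/r³. Force on dipole 2: F = m₂·dB/dr.
dB/dr = −(μ₀/4π)·6m₁/r⁴, so |F| = (μ₀/4π)·6m₁m₂/r⁴.
F = 6(10⁻⁷)(0.638)(0.111)/(1.93)⁴ = 3.062×10⁻⁹ N.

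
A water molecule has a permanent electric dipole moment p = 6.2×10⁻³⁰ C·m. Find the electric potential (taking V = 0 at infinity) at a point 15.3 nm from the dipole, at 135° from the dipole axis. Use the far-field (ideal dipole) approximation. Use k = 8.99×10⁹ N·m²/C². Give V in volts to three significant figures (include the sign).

V ≈ -1.68×10⁻⁴ V

The dipole potential is V = kp cosθ / r².
V = (8.99×10⁹)(6.20×10⁻³⁰)·cos135° / (1.53×10⁻⁸)² = -1.684×10⁻⁴ V.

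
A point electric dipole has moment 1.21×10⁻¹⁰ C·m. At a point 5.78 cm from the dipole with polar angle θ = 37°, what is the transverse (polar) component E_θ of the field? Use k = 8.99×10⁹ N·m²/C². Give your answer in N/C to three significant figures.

For a dipole, E_θ = (kp sinθ)/r³.
kp/r³ = (8.99×10⁹)(1.21×10⁻¹⁰)/(0.0578)³ = 5633 N/C.
E_θ = 5633·sin37° = 3390 N/C.

E_θ ≈ 3390 N/C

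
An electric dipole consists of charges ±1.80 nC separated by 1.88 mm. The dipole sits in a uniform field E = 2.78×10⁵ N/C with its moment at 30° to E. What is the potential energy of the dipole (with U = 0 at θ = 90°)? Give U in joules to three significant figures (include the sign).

U ≈ -8.15×10⁻⁷ J

Dipole moment p = qd = (1.80×10⁻⁹ C)(0.00188 m) = 3.384×10⁻¹² C·m.
U = −p·E = −pE cosθ.
U = −(3.384×10⁻¹²)(2.78×10⁵)·cos30° = -8.147×10⁻⁷ J.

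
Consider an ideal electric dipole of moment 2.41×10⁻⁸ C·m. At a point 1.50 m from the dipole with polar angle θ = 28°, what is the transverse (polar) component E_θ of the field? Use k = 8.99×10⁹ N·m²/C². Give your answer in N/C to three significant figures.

For a dipole, E_θ = (kp sinθ)/r³.
kp/r³ = (8.99×10⁹)(2.41×10⁻⁸)/(1.50)³ = 64.20 N/C.
E_θ = 64.20·sin28° = 30.14 N/C.

E_θ ≈ 30.1 N/C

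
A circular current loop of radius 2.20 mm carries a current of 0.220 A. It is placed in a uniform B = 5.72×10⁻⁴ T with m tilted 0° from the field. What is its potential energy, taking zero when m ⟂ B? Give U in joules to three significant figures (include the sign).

U ≈ -1.91×10⁻⁹ J

Magnetic moment m = IA = Iπa² = (0.220)·π·(0.00220)² = 3.345×10⁻⁶ A·m².
U = −m·B = −mB cosθ.
U = −(3.345×10⁻⁶)(5.72×10⁻⁴)·cos0° = -1.913×10⁻⁹ J.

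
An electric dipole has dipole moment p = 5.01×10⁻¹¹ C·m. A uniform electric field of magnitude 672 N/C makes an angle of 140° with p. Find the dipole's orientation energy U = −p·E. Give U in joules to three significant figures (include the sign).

U ≈ 2.58×10⁻⁸ J

U = −p·E = −pE cosθ.
U = −(5.01×10⁻¹¹)(672)·cos140° = 2.579×10⁻⁸ J.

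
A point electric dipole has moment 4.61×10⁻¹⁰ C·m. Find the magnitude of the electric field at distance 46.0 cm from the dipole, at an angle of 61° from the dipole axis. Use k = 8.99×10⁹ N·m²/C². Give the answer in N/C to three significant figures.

At angle θ the dipole field magnitude is E = (kp/r³)·√(1 + 3cos²θ).
kp/r³ = (8.99×10⁹)(4.61×10⁻¹⁰) / (0.460)³ = 42.58 N/C.
√(1 + 3cos²61°) = √(1 + 3·0.2350) = √1.7051 ≈ 1.3058.
E ≈ 42.58 × 1.306 = 55.60 N/C.

E ≈ 55.6 N/C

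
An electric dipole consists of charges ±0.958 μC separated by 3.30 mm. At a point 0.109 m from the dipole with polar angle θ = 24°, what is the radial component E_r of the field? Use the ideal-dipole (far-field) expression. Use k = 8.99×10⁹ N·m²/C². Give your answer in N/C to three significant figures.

E_r ≈ 4.01×10⁴ N/C

Dipole moment p = qd = (9.58×10⁻⁷ C)(0.00330 m) = 3.161×10⁻⁹ C·m.
For a dipole, E_r = (2kp cosθ)/r³.
kp/r³ = (8.99×10⁹)(3.161×10⁻⁹)/(0.109)³ = 2.194×10⁴ N/C.
E_r = 2·2.194×10⁴·cos24° = 4.009×10⁴ N/C.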